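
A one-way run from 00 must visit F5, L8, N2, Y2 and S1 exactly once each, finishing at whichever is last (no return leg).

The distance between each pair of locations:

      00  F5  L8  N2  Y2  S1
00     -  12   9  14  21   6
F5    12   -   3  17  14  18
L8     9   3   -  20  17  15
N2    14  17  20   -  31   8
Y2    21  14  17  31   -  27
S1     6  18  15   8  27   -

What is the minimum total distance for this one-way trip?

Shortest open route: 51.

There are 5! = 120 possible orderings.
00→F5→L8→N2→Y2→S1: 12+3+20+31+27 = 93
00→F5→L8→N2→S1→Y2: 12+3+20+8+27 = 70
00→F5→L8→Y2→N2→S1: 12+3+17+31+8 = 71
00→F5→L8→Y2→S1→N2: 12+3+17+27+8 = 67
00→F5→L8→S1→N2→Y2: 12+3+15+8+31 = 69
00→F5→L8→S1→Y2→N2: 12+3+15+27+31 = 88
00→F5→N2→L8→Y2→S1: 12+17+20+17+27 = 93
00→F5→N2→L8→S1→Y2: 12+17+20+15+27 = 91
00→F5→N2→Y2→L8→S1: 12+17+31+17+15 = 92
00→F5→N2→Y2→S1→L8: 12+17+31+27+15 = 102
00→F5→N2→S1→L8→Y2: 12+17+8+15+17 = 69
00→F5→N2→S1→Y2→L8: 12+17+8+27+17 = 81
00→F5→Y2→L8→N2→S1: 12+14+17+20+8 = 71
00→F5→Y2→L8→S1→N2: 12+14+17+15+8 = 66
… (106 more)
00→S1→N2→F5→L8→Y2: 6+8+17+3+17 = 51  ← best
The minimum is 51.
One shortest path: 00 → S1 → N2 → F5 → L8 → Y2.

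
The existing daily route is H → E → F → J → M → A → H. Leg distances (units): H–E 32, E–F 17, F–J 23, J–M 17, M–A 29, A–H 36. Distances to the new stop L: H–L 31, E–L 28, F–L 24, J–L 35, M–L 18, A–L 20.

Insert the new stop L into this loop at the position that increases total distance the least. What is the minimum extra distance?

Insertion cost between consecutive stops i–j is d(i,L) + d(L,j) − d(i,j):
  between H and E: 31 + 28 − 32 = 27
  between E and F: 28 + 24 − 17 = 35
  between F and J: 24 + 35 − 23 = 36
  between J and M: 35 + 18 − 17 = 36
  between M and A: 18 + 20 − 29 = 9
  between A and H: 20 + 31 − 36 = 15
Cheapest insertion is between M and A, adding 9.
New total = 154 + 9 = 163.

+9 — insert L between M and A.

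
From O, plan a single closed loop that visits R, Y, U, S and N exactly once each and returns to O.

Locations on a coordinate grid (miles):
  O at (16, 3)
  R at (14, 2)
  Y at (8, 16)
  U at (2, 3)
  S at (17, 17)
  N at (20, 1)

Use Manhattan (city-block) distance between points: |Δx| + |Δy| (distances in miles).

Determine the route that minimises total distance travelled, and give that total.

Minimum total distance: 70 miles.

O→R→Y→U→S→N→O: 3+20+19+29+19+6 = 96
O→R→Y→U→N→S→O: 3+20+19+20+19+15 = 96
O→R→Y→S→U→N→O: 3+20+10+29+20+6 = 88
O→R→Y→S→N→U→O: 3+20+10+19+20+14 = 86
O→R→Y→N→U→S→O: 3+20+27+20+29+15 = 114
O→R→Y→N→S→U→O: 3+20+27+19+29+14 = 112
O→R→U→Y→S→N→O: 3+13+19+10+19+6 = 70
O→R→U→Y→N→S→O: 3+13+19+27+19+15 = 96
O→R→U→S→Y→N→O: 3+13+29+10+27+6 = 88
O→R→U→S→N→Y→O: 3+13+29+19+27+21 = 112
O→R→U→N→Y→S→O: 3+13+20+27+10+15 = 88
O→R→U→N→S→Y→O: 3+13+20+19+10+21 = 86
O→R→S→Y→U→N→O: 3+18+10+19+20+6 = 76
O→R→S→Y→N→U→O: 3+18+10+27+20+14 = 92
… (46 more)
The minimum is 70.
One optimal route: O → R → U → Y → S → N → O (or its reverse).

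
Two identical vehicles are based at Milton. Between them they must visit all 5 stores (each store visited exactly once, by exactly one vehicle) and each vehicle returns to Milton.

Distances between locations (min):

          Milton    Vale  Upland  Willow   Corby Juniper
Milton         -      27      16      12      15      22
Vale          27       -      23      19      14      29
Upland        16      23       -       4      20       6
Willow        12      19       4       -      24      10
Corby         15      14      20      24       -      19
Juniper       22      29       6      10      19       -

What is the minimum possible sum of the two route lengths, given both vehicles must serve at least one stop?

There are 2^4 − 1 = 15 ways to divide the 5 stops into two non-empty groups. For each, the best each vehicle can do is its own shortest tour through its group:
  {Vale} + {Upland, Willow, Corby, Juniper}: 54 + 56 = 110
  {Upland} + {Vale, Willow, Corby, Juniper}: 32 + 80 = 112
  {Vale, Upland} + {Willow, Corby, Juniper}: 66 + 56 = 122
  {Willow} + {Vale, Upland, Corby, Juniper}: 24 + 80 = 104
  {Vale, Willow} + {Upland, Corby, Juniper}: 58 + 56 = 114
  {Upland, Willow} + {Vale, Corby, Juniper}: 32 + 80 = 112
  … (15 splits in total)
  {Vale, Corby} + {Upland, Willow, Juniper}: 56 + 44 = 100  ← best
Best: vehicle 1 Milton → Vale → Corby → Milton = 56; vehicle 2 Milton → Upland → Juniper → Willow → Milton = 44; combined 100.

100 min — the smallest possible combined total.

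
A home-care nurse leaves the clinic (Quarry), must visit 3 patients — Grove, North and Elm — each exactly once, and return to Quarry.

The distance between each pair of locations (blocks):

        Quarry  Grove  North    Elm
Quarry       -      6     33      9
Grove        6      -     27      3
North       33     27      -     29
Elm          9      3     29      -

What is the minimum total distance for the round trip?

71 blocks — the shortest possible round trip.

With 3 stops there are 3!/2 = 3 distinct round trips (a route and its reverse cost the same).
Quarry - Grove - North - Elm - Quarry: 6+27+29+9 = 71
Quarry - Grove - Elm - North - Quarry: 6+3+29+33 = 71
Quarry - North - Grove - Elm - Quarry: 33+27+3+9 = 72
The minimum is 71.
One optimal route: Quarry → Grove → North → Elm → Quarry (or its reverse).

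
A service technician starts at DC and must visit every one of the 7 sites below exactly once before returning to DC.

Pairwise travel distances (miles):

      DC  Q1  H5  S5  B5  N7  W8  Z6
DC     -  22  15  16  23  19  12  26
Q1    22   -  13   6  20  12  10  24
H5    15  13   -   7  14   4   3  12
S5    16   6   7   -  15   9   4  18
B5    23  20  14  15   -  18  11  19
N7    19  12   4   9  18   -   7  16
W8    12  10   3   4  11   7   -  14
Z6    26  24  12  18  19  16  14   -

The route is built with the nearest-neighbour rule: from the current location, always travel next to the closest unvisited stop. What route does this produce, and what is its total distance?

Total distance 99 miles via the nearest-neighbour route DC → W8 → H5 → N7 → S5 → Q1 → B5 → Z6 → DC.

DC → [W8:12 / H5:15 / S5:16 / N7:19 / Q1:22 / B5:23 / Z6:26] → W8 (12)
W8 → [H5:3 / S5:4 / N7:7 / Q1:10 / B5:11 / Z6:14] → H5 (3)
H5 → [N7:4 / S5:7 / Z6:12 / Q1:13 / B5:14] → N7 (4)
N7 → [S5:9 / Q1:12 / Z6:16 / B5:18] → S5 (9)
S5 → [Q1:6 / B5:15 / Z6:18] → Q1 (6)
Q1 → [B5:20 / Z6:24] → B5 (20)
B5 → [Z6:19] → Z6 (19)
Return Z6→DC: 26.
Total = 12 + 3 + 4 + 9 + 6 + 20 + 19 + 26 = 99.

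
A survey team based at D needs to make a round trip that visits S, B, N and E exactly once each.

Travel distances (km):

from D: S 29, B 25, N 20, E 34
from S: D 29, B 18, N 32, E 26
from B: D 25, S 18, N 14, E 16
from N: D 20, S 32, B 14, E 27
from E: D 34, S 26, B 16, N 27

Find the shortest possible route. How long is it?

Shortest round trip = 105 km.

D → S → B → N → E → D: 29+18+14+27+34 = 122
D → S → B → E → N → D: 29+18+16+27+20 = 110
D → S → N → B → E → D: 29+32+14+16+34 = 125
D → S → N → E → B → D: 29+32+27+16+25 = 129
D → S → E → B → N → D: 29+26+16+14+20 = 105
D → S → E → N → B → D: 29+26+27+14+25 = 121
D → B → S → N → E → D: 25+18+32+27+34 = 136
D → B → S → E → N → D: 25+18+26+27+20 = 116
D → B → N → S → E → D: 25+14+32+26+34 = 131
D → B → E → S → N → D: 25+16+26+32+20 = 119
D → N → S → B → E → D: 20+32+18+16+34 = 120
D → N → B → S → E → D: 20+14+18+26+34 = 112
The minimum is 105.
One optimal route: D → S → E → B → N → D (or its reverse).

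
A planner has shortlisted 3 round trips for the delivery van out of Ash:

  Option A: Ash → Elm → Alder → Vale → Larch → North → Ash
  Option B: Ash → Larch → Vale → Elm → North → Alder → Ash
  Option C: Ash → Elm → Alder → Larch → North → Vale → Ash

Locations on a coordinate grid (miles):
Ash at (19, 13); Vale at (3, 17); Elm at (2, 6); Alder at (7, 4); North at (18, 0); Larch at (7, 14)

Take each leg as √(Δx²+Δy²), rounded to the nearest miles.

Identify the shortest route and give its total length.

Shortest is Option B, total 72 miles.

Option A: 18 + 5 + 14 + 5 + 18 + 13 = 73
Option B: 12 + 5 + 11 + 17 + 12 + 15 = 72
Option C: 18 + 5 + 10 + 18 + 23 + 16 = 90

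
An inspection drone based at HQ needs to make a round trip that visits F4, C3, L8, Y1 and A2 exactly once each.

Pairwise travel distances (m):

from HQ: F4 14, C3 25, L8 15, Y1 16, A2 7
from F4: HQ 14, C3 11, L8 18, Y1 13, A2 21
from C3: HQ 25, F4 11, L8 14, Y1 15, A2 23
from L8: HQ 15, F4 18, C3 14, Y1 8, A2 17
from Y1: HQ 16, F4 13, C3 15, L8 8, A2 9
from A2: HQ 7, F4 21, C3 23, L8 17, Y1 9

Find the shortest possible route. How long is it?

63 m — the shortest possible round trip.

There are 60 distinct closed tours to check (reversals are equivalent).
HQ→F4→C3→L8→Y1→A2→HQ: 14+11+14+8+9+7 = 63
HQ→F4→C3→L8→A2→Y1→HQ: 14+11+14+17+9+16 = 81
HQ→F4→C3→Y1→L8→A2→HQ: 14+11+15+8+17+7 = 72
HQ→F4→C3→Y1→A2→L8→HQ: 14+11+15+9+17+15 = 81
HQ→F4→C3→A2→L8→Y1→HQ: 14+11+23+17+8+16 = 89
HQ→F4→C3→A2→Y1→L8→HQ: 14+11+23+9+8+15 = 80
HQ→F4→L8→C3→Y1→A2→HQ: 14+18+14+15+9+7 = 77
HQ→F4→L8→C3→A2→Y1→HQ: 14+18+14+23+9+16 = 94
HQ→F4→L8→Y1→C3→A2→HQ: 14+18+8+15+23+7 = 85
HQ→F4→L8→Y1→A2→C3→HQ: 14+18+8+9+23+25 = 97
HQ→F4→L8→A2→C3→Y1→HQ: 14+18+17+23+15+16 = 103
HQ→F4→L8→A2→Y1→C3→HQ: 14+18+17+9+15+25 = 98
HQ→F4→Y1→C3→L8→A2→HQ: 14+13+15+14+17+7 = 80
HQ→F4→Y1→C3→A2→L8→HQ: 14+13+15+23+17+15 = 97
… (46 more)
The minimum is 63.
One optimal route: HQ → F4 → C3 → L8 → Y1 → A2 → HQ (or its reverse).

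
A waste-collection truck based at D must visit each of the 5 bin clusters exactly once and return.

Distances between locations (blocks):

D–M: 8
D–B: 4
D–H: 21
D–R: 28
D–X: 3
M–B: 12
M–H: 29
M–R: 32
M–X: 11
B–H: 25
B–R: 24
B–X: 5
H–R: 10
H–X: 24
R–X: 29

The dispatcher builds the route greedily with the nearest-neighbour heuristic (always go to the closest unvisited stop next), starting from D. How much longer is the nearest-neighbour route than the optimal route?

D: X=3, B=4, M=8, H=21, R=28 ⇒ X
X: B=5, M=11, H=24, R=29 ⇒ B
B: M=12, R=24, H=25 ⇒ M
M: H=29, R=32 ⇒ H
H: R=10 ⇒ R
NN route D → X → B → M → H → R → D costs 87.
Optimal: D → M → H → R → B → X → D costs 79 (by enumerating all 60 distinct tours).
Excess = 87 − 79 = 8.

Excess over optimum: 8 blocks.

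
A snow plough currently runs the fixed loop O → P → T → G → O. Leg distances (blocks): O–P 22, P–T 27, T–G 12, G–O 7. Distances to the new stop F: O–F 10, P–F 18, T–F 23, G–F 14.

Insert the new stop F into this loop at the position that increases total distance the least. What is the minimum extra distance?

Insertion cost between consecutive stops i–j is d(i,F) + d(F,j) − d(i,j):
  between O and P: 10 + 18 − 22 = 6
  between P and T: 18 + 23 − 27 = 14
  between T and G: 23 + 14 − 12 = 25
  between G and O: 14 + 10 − 7 = 17
Cheapest insertion is between O and P, adding 6.
New total = 68 + 6 = 74.

Minimum extra distance: 6 blocks, inserting F between O and P.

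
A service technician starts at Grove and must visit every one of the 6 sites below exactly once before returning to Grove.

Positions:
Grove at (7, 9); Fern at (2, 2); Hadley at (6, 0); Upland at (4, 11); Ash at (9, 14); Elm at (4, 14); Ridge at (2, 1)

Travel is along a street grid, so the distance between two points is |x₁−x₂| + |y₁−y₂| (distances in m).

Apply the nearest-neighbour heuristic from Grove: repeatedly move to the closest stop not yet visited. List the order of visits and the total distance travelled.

From Grove: distances to unvisited — Upland=5, Ash=7, Elm=8, Hadley=10, Fern=12, Ridge=13. Nearest is Upland (5).
From Upland: distances to unvisited — Elm=3, Ash=8, Fern=11, Ridge=12, Hadley=13. Nearest is Elm (3).
From Elm: distances to unvisited — Ash=5, Fern=14, Ridge=15, Hadley=16. Nearest is Ash (5).
From Ash: distances to unvisited — Hadley=17, Fern=19, Ridge=20. Nearest is Hadley (17).
From Hadley: distances to unvisited — Ridge=5, Fern=6. Nearest is Ridge (5).
From Ridge: distances to unvisited — Fern=1. Nearest is Fern (1).
Return Fern→Grove: 12.
Total = 5 + 3 + 5 + 17 + 5 + 1 + 12 = 48.

Total distance 48 m via the nearest-neighbour route Grove → Upland → Elm → Ash → Hadley → Ridge → Fern → Grove.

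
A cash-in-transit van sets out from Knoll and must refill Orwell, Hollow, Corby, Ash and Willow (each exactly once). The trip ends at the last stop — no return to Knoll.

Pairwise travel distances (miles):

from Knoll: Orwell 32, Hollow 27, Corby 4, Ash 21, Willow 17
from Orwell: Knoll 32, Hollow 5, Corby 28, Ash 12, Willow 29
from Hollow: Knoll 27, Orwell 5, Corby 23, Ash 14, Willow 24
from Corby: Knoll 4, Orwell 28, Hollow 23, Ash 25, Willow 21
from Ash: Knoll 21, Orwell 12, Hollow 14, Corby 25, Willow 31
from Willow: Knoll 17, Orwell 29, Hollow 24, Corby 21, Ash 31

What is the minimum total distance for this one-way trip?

There are 5! = 120 possible orderings.
Knoll → Orwell → Hollow → Corby → Ash → Willow: 32+5+23+25+31 = 116
Knoll → Orwell → Hollow → Corby → Willow → Ash: 32+5+23+21+31 = 112
Knoll → Orwell → Hollow → Ash → Corby → Willow: 32+5+14+25+21 = 97
Knoll → Orwell → Hollow → Ash → Willow → Corby: 32+5+14+31+21 = 103
Knoll → Orwell → Hollow → Willow → Corby → Ash: 32+5+24+21+25 = 107
Knoll → Orwell → Hollow → Willow → Ash → Corby: 32+5+24+31+25 = 117
Knoll → Orwell → Corby → Hollow → Ash → Willow: 32+28+23+14+31 = 128
Knoll → Orwell → Corby → Hollow → Willow → Ash: 32+28+23+24+31 = 138
Knoll → Orwell → Corby → Ash → Hollow → Willow: 32+28+25+14+24 = 123
Knoll → Orwell → Corby → Ash → Willow → Hollow: 32+28+25+31+24 = 140
Knoll → Orwell → Corby → Willow → Hollow → Ash: 32+28+21+24+14 = 119
Knoll → Orwell → Corby → Willow → Ash → Hollow: 32+28+21+31+14 = 126
Knoll → Orwell → Ash → Hollow → Corby → Willow: 32+12+14+23+21 = 102
Knoll → Orwell → Ash → Hollow → Willow → Corby: 32+12+14+24+21 = 103
… (106 more)
Knoll → Corby → Willow → Hollow → Orwell → Ash: 4+21+24+5+12 = 66  ← best
The minimum is 66.
One shortest path: Knoll → Corby → Willow → Hollow → Orwell → Ash.

66 miles — the minimum one-way total.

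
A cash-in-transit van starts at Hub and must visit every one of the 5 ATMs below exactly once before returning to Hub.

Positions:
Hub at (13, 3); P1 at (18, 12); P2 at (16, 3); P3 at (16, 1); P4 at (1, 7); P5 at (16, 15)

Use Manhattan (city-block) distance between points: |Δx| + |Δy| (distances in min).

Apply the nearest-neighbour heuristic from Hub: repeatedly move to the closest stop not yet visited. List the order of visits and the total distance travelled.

Hub → [P2:3 / P3:5 / P1:14 / P5:15 / P4:16] → P2 (3)
P2 → [P3:2 / P1:11 / P5:12 / P4:19] → P3 (2)
P3 → [P1:13 / P5:14 / P4:21] → P1 (13)
P1 → [P5:5 / P4:22] → P5 (5)
P5 → [P4:23] → P4 (23)
Return P4→Hub: 16.
Total = 3 + 2 + 13 + 5 + 23 + 16 = 62.

62 min along Hub → P2 → P3 → P1 → P5 → P4 → Hub.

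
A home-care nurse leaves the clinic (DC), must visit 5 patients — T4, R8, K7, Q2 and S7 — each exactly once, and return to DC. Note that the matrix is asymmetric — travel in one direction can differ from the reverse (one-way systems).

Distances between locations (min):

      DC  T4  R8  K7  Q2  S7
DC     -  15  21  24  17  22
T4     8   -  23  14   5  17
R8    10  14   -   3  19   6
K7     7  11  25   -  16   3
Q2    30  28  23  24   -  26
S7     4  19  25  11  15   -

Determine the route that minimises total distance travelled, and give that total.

DC - T4 - R8 - K7 - Q2 - S7 - DC: 15+23+3+16+26+4 = 87
DC - T4 - R8 - K7 - S7 - Q2 - DC: 15+23+3+3+15+30 = 89
DC - T4 - R8 - Q2 - K7 - S7 - DC: 15+23+19+24+3+4 = 88
DC - T4 - R8 - Q2 - S7 - K7 - DC: 15+23+19+26+11+7 = 101
DC - T4 - R8 - S7 - K7 - Q2 - DC: 15+23+6+11+16+30 = 101
DC - T4 - R8 - S7 - Q2 - K7 - DC: 15+23+6+15+24+7 = 90
DC - T4 - K7 - R8 - Q2 - S7 - DC: 15+14+25+19+26+4 = 103
DC - T4 - K7 - R8 - S7 - Q2 - DC: 15+14+25+6+15+30 = 105
DC - T4 - K7 - Q2 - R8 - S7 - DC: 15+14+16+23+6+4 = 78
DC - T4 - K7 - Q2 - S7 - R8 - DC: 15+14+16+26+25+10 = 106
DC - T4 - K7 - S7 - R8 - Q2 - DC: 15+14+3+25+19+30 = 106
DC - T4 - K7 - S7 - Q2 - R8 - DC: 15+14+3+15+23+10 = 80
DC - T4 - Q2 - R8 - K7 - S7 - DC: 15+5+23+3+3+4 = 53
DC - T4 - Q2 - R8 - S7 - K7 - DC: 15+5+23+6+11+7 = 67
… (106 more)
The minimum is 53.
One optimal route: DC → T4 → Q2 → R8 → K7 → S7 → DC.

Minimum total distance: 53 min.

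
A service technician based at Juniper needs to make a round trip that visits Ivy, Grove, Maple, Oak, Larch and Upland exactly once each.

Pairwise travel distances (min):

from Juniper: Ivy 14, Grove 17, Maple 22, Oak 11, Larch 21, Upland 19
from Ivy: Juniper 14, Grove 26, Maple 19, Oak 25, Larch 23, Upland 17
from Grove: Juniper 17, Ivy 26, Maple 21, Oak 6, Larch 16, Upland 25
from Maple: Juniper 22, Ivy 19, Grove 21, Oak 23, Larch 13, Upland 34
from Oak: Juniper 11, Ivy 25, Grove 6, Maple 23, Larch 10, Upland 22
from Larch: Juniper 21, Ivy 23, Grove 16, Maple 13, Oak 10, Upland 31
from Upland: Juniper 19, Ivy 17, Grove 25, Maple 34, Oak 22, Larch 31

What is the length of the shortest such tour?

Shortest round trip = 101 min.

There are 360 distinct closed tours to check (reversals are equivalent).
Juniper-Ivy-Grove-Maple-Oak-Larch-Upland-Juniper: 14+26+21+23+10+31+19 = 144
Juniper-Ivy-Grove-Maple-Oak-Upland-Larch-Juniper: 14+26+21+23+22+31+21 = 158
Juniper-Ivy-Grove-Maple-Larch-Oak-Upland-Juniper: 14+26+21+13+10+22+19 = 125
Juniper-Ivy-Grove-Maple-Larch-Upland-Oak-Juniper: 14+26+21+13+31+22+11 = 138
Juniper-Ivy-Grove-Maple-Upland-Oak-Larch-Juniper: 14+26+21+34+22+10+21 = 148
Juniper-Ivy-Grove-Maple-Upland-Larch-Oak-Juniper: 14+26+21+34+31+10+11 = 147
Juniper-Ivy-Grove-Oak-Maple-Larch-Upland-Juniper: 14+26+6+23+13+31+19 = 132
Juniper-Ivy-Grove-Oak-Maple-Upland-Larch-Juniper: 14+26+6+23+34+31+21 = 155
… (352 more)
Juniper-Grove-Oak-Larch-Maple-Ivy-Upland-Juniper: 17+6+10+13+19+17+19 = 101  ← best
The minimum is 101.
One optimal route: Juniper → Grove → Oak → Larch → Maple → Ivy → Upland → Juniper (or its reverse).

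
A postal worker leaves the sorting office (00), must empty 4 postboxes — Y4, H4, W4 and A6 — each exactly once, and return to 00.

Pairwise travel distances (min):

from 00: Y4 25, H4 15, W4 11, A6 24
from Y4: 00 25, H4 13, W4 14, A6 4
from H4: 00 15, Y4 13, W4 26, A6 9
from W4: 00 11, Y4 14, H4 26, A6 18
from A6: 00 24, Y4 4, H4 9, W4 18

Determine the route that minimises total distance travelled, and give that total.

53 min — the shortest possible round trip.

With 4 stops there are 4!/2 = 12 distinct round trips (a route and its reverse cost the same).
00 - Y4 - H4 - W4 - A6 - 00: 25+13+26+18+24 = 106
00 - Y4 - H4 - A6 - W4 - 00: 25+13+9+18+11 = 76
00 - Y4 - W4 - H4 - A6 - 00: 25+14+26+9+24 = 98
00 - Y4 - W4 - A6 - H4 - 00: 25+14+18+9+15 = 81
00 - Y4 - A6 - H4 - W4 - 00: 25+4+9+26+11 = 75
00 - Y4 - A6 - W4 - H4 - 00: 25+4+18+26+15 = 88
00 - H4 - Y4 - W4 - A6 - 00: 15+13+14+18+24 = 84
00 - H4 - Y4 - A6 - W4 - 00: 15+13+4+18+11 = 61
00 - H4 - W4 - Y4 - A6 - 00: 15+26+14+4+24 = 83
00 - H4 - A6 - Y4 - W4 - 00: 15+9+4+14+11 = 53
00 - W4 - Y4 - H4 - A6 - 00: 11+14+13+9+24 = 71
00 - W4 - H4 - Y4 - A6 - 00: 11+26+13+4+24 = 78
The minimum is 53.
One optimal route: 00 → H4 → A6 → Y4 → W4 → 00 (or its reverse).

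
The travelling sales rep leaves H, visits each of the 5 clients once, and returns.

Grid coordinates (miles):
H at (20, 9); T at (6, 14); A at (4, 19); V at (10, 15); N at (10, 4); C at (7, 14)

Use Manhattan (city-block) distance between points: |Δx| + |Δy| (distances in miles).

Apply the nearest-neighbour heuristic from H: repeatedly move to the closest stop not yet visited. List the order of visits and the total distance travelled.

Total distance 64 miles via the nearest-neighbour route H → N → V → C → T → A → H.

From H: distances to unvisited — N=15, V=16, C=18, T=19, A=26. Nearest is N (15).
From N: distances to unvisited — V=11, C=13, T=14, A=21. Nearest is V (11).
From V: distances to unvisited — C=4, T=5, A=10. Nearest is C (4).
From C: distances to unvisited — T=1, A=8. Nearest is T (1).
From T: distances to unvisited — A=7. Nearest is A (7).
Return A→H: 26.
Total = 15 + 11 + 4 + 1 + 7 + 26 = 64.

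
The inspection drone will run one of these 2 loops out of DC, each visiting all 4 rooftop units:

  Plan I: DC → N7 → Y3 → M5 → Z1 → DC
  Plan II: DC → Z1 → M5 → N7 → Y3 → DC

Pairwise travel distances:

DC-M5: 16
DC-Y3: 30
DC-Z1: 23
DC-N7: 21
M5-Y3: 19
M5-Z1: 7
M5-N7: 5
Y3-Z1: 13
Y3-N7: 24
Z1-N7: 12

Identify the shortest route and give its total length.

Shortest is Plan II, total 89.

Plan I: 21 + 24 + 19 + 7 + 23 = 94
Plan II: 23 + 7 + 5 + 24 + 30 = 89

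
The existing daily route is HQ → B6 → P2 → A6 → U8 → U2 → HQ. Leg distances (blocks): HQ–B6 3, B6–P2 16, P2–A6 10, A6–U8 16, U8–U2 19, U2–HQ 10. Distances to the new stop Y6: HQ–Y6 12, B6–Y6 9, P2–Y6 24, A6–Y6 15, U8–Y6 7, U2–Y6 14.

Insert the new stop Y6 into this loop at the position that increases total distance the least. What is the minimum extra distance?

Adding 2 blocks by placing Y6 on the U8–U2 leg.

Insertion cost between consecutive stops i–j is d(i,Y6) + d(Y6,j) − d(i,j):
  between HQ and B6: 12 + 9 − 3 = 18
  between B6 and P2: 9 + 24 − 16 = 17
  between P2 and A6: 24 + 15 − 10 = 29
  between A6 and U8: 15 + 7 − 16 = 6
  between U8 and U2: 7 + 14 − 19 = 2
  between U2 and HQ: 14 + 12 − 10 = 16
Cheapest insertion is between U8 and U2, adding 2.
New total = 74 + 2 = 76.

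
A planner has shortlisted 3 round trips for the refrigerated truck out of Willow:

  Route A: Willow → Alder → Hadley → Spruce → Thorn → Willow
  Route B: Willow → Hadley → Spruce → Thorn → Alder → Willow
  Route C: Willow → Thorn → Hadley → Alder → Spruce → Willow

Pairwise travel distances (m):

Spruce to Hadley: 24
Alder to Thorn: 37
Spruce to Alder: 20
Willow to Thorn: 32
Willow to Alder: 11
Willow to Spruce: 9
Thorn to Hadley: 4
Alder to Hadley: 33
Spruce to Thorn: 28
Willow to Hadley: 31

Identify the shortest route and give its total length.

98 m — Route C is the shortest.

Route A: 11 + 33 + 24 + 28 + 32 = 128
Route B: 31 + 24 + 28 + 37 + 11 = 131
Route C: 32 + 4 + 33 + 20 + 9 = 98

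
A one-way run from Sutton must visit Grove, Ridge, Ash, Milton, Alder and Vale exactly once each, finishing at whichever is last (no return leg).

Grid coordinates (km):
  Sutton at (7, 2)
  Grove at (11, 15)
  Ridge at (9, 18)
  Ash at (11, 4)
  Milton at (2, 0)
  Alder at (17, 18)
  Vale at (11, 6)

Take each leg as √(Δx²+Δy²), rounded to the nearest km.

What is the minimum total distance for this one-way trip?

Shortest open route: 38 km.

There are 6! = 720 possible orderings.
Sutton → Grove → Ridge → Ash → Milton → Alder → Vale: 14+4+14+10+23+13 = 78
Sutton → Grove → Ridge → Ash → Milton → Vale → Alder: 14+4+14+10+11+13 = 66
Sutton → Grove → Ridge → Ash → Alder → Milton → Vale: 14+4+14+15+23+11 = 81
Sutton → Grove → Ridge → Ash → Alder → Vale → Milton: 14+4+14+15+13+11 = 71
Sutton → Grove → Ridge → Ash → Vale → Milton → Alder: 14+4+14+2+11+23 = 68
Sutton → Grove → Ridge → Ash → Vale → Alder → Milton: 14+4+14+2+13+23 = 70
Sutton → Grove → Ridge → Milton → Ash → Alder → Vale: 14+4+19+10+15+13 = 75
Sutton → Grove → Ridge → Milton → Ash → Vale → Alder: 14+4+19+10+2+13 = 62
… (712 more)
Sutton → Milton → Ash → Vale → Grove → Ridge → Alder: 5+10+2+9+4+8 = 38  ← best
The minimum is 38.
One shortest path: Sutton → Milton → Ash → Vale → Grove → Ridge → Alder.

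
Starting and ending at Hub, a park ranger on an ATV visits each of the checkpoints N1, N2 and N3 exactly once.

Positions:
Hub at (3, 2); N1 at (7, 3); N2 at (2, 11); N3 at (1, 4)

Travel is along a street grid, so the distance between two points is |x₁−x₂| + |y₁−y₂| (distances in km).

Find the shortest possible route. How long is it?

There are 3 distinct closed tours to check (reversals are equivalent).
Hub → N1 → N2 → N3 → Hub: 5+13+8+4 = 30
Hub → N1 → N3 → N2 → Hub: 5+7+8+10 = 30
Hub → N2 → N1 → N3 → Hub: 10+13+7+4 = 34
The minimum is 30.
One optimal route: Hub → N1 → N2 → N3 → Hub (or its reverse).

30 km — the shortest possible round trip.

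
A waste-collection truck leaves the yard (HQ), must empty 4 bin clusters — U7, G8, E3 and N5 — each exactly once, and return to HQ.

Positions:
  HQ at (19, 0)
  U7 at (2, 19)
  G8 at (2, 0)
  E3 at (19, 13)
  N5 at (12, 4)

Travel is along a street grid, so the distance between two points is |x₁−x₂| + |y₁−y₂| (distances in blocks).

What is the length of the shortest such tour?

HQ-U7-G8-E3-N5-HQ: 36+19+30+16+11 = 112
HQ-U7-G8-N5-E3-HQ: 36+19+14+16+13 = 98
HQ-U7-E3-G8-N5-HQ: 36+23+30+14+11 = 114
HQ-U7-E3-N5-G8-HQ: 36+23+16+14+17 = 106
HQ-U7-N5-G8-E3-HQ: 36+25+14+30+13 = 118
HQ-U7-N5-E3-G8-HQ: 36+25+16+30+17 = 124
HQ-G8-U7-E3-N5-HQ: 17+19+23+16+11 = 86
HQ-G8-U7-N5-E3-HQ: 17+19+25+16+13 = 90
HQ-G8-E3-U7-N5-HQ: 17+30+23+25+11 = 106
HQ-G8-N5-U7-E3-HQ: 17+14+25+23+13 = 92
HQ-E3-U7-G8-N5-HQ: 13+23+19+14+11 = 80
HQ-E3-G8-U7-N5-HQ: 13+30+19+25+11 = 98
The minimum is 80.
One optimal route: HQ → E3 → U7 → G8 → N5 → HQ (or its reverse).

80 blocks — the shortest possible round trip.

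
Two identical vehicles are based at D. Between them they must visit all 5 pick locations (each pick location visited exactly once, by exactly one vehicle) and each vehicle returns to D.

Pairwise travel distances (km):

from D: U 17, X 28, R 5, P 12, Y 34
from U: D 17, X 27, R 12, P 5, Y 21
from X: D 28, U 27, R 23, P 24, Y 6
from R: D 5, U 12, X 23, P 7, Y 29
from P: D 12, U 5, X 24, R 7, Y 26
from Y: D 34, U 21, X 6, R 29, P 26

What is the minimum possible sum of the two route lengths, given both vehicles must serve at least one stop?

Try each way of splitting the stops between the two vehicles (each non-empty) and, for each split, find the best tour for each vehicle:
  {U} + {X, R, P, Y}: 34 + 72 = 106
  {X} + {U, R, P, Y}: 56 + 72 = 128
  {U, X} + {R, P, Y}: 72 + 72 = 144
  {R} + {U, X, P, Y}: 10 + 72 = 82
  {U, R} + {X, P, Y}: 34 + 72 = 106
  {X, R} + {U, P, Y}: 56 + 72 = 128
  … (15 splits in total)
Best: vehicle 1 D → R → D = 10; vehicle 2 D → X → Y → U → P → D = 72; combined 82.

Minimum combined distance: 82 km.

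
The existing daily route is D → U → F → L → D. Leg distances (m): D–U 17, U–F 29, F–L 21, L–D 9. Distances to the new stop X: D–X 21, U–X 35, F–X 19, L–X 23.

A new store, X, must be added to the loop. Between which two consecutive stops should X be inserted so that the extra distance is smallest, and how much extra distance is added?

Insertion cost between consecutive stops i–j is d(i,X) + d(X,j) − d(i,j):
  between D and U: 21 + 35 − 17 = 39
  between U and F: 35 + 19 − 29 = 25
  between F and L: 19 + 23 − 21 = 21
  between L and D: 23 + 21 − 9 = 35
Cheapest insertion is between F and L, adding 21.
New total = 76 + 21 = 97.

+21 m — insert X between F and L.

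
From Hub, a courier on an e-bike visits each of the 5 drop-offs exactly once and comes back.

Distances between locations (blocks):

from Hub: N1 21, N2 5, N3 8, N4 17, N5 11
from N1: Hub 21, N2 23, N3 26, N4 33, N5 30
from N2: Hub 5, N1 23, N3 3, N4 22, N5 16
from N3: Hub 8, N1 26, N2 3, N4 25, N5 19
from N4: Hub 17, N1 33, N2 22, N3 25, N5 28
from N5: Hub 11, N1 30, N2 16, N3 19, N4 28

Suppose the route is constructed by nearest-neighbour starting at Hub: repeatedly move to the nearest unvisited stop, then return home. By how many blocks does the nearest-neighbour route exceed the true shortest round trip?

The nearest-neighbour route is 3 blocks longer than optimal.

Hub: N2=5, N3=8, N5=11, N4=17, N1=21 ⇒ N2
N2: N3=3, N5=16, N4=22, N1=23 ⇒ N3
N3: N5=19, N4=25, N1=26 ⇒ N5
N5: N4=28, N1=30 ⇒ N4
N4: N1=33 ⇒ N1
NN route Hub → N2 → N3 → N5 → N4 → N1 → Hub costs 109.
Optimal: Hub → N2 → N3 → N1 → N4 → N5 → Hub costs 106 (by enumerating all 60 distinct tours).
Excess = 109 − 106 = 3.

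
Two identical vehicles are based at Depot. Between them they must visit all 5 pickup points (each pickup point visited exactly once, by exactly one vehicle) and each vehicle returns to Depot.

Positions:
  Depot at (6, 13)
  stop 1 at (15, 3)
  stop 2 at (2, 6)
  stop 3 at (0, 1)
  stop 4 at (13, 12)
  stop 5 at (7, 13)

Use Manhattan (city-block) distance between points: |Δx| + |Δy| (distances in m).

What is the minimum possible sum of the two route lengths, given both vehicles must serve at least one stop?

There are 2^4 − 1 = 15 ways to divide the 5 stops into two non-empty groups. For each, the best each vehicle can do is its own shortest tour through its group:
  {stop 1} + {stop 2, stop 3, stop 4, stop 5}: 38 + 50 = 88
  {stop 2} + {stop 1, stop 3, stop 4, stop 5}: 22 + 54 = 76
  {stop 1, stop 2} + {stop 3, stop 4, stop 5}: 46 + 50 = 96
  {stop 3} + {stop 1, stop 2, stop 4, stop 5}: 36 + 46 = 82
  {stop 1, stop 3} + {stop 2, stop 4, stop 5}: 54 + 36 = 90
  {stop 2, stop 3} + {stop 1, stop 4, stop 5}: 36 + 38 = 74
  … (15 splits in total)
  {stop 1, stop 2, stop 3, stop 4} + {stop 5}: 54 + 2 = 56  ← best
Best: vehicle 1 Depot → stop 2 → stop 3 → stop 1 → stop 4 → Depot = 54; vehicle 2 Depot → stop 5 → Depot = 2; combined 56.

Minimum combined distance: 56 m.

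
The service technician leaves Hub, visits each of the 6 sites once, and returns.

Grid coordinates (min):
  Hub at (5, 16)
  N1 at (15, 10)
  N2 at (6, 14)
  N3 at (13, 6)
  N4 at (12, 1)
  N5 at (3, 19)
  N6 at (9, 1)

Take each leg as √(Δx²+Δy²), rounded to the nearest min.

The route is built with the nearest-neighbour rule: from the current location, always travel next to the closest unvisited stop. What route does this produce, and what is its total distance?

Nearest-neighbour total = 51 min; route Hub → N2 → N5 → N1 → N3 → N4 → N6 → Hub.

From Hub: distances to unvisited — N2=2, N5=4, N1=12, N3=13, N6=16, N4=17. Nearest is N2 (2).
From N2: distances to unvisited — N5=6, N1=10, N3=11, N6=13, N4=14. Nearest is N5 (6).
From N5: distances to unvisited — N1=15, N3=16, N6=19, N4=20. Nearest is N1 (15).
From N1: distances to unvisited — N3=4, N4=9, N6=11. Nearest is N3 (4).
From N3: distances to unvisited — N4=5, N6=6. Nearest is N4 (5).
From N4: distances to unvisited — N6=3. Nearest is N6 (3).
Return N6→Hub: 16.
Total = 2 + 6 + 15 + 4 + 5 + 3 + 16 = 51.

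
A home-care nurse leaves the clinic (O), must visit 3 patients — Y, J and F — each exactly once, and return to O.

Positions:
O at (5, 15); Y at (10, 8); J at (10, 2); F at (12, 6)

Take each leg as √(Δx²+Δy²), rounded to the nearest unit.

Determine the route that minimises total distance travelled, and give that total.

30 — the shortest possible round trip.

There are 3 distinct closed tours to check (reversals are equivalent).
O → Y → J → F → O: 9+6+4+11 = 30
O → Y → F → J → O: 9+3+4+14 = 30
O → J → Y → F → O: 14+6+3+11 = 34
The minimum is 30.
One optimal route: O → Y → J → F → O (or its reverse).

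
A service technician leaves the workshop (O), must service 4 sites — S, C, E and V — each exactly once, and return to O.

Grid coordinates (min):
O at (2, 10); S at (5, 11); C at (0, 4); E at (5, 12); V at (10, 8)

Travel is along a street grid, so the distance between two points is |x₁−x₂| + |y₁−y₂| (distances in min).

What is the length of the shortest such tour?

36 min — the shortest possible round trip.

There are 12 distinct closed tours to check (reversals are equivalent).
O→S→C→E→V→O: 4+12+13+9+10 = 48
O→S→C→V→E→O: 4+12+14+9+5 = 44
O→S→E→C→V→O: 4+1+13+14+10 = 42
O→S→E→V→C→O: 4+1+9+14+8 = 36
O→S→V→C→E→O: 4+8+14+13+5 = 44
O→S→V→E→C→O: 4+8+9+13+8 = 42
O→C→S→E→V→O: 8+12+1+9+10 = 40
O→C→S→V→E→O: 8+12+8+9+5 = 42
O→C→E→S→V→O: 8+13+1+8+10 = 40
O→C→V→S→E→O: 8+14+8+1+5 = 36
O→E→S→C→V→O: 5+1+12+14+10 = 42
O→E→C→S→V→O: 5+13+12+8+10 = 48
The minimum is 36.
One optimal route: O → S → E → V → C → O (or its reverse).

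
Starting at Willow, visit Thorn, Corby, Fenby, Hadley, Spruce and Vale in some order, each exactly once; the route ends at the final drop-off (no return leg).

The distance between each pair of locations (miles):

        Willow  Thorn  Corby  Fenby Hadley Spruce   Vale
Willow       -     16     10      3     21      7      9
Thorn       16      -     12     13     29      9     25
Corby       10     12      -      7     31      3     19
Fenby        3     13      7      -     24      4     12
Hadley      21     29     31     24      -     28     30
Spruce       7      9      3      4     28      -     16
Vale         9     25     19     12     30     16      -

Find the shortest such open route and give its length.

There are 6! = 720 possible orderings.
Willow - Thorn - Corby - Fenby - Hadley - Spruce - Vale: 16+12+7+24+28+16 = 103
Willow - Thorn - Corby - Fenby - Hadley - Vale - Spruce: 16+12+7+24+30+16 = 105
Willow - Thorn - Corby - Fenby - Spruce - Hadley - Vale: 16+12+7+4+28+30 = 97
Willow - Thorn - Corby - Fenby - Spruce - Vale - Hadley: 16+12+7+4+16+30 = 85
Willow - Thorn - Corby - Fenby - Vale - Hadley - Spruce: 16+12+7+12+30+28 = 105
Willow - Thorn - Corby - Fenby - Vale - Spruce - Hadley: 16+12+7+12+16+28 = 91
Willow - Thorn - Corby - Hadley - Fenby - Spruce - Vale: 16+12+31+24+4+16 = 103
Willow - Thorn - Corby - Hadley - Fenby - Vale - Spruce: 16+12+31+24+12+16 = 111
… (712 more)
Willow - Vale - Fenby - Corby - Spruce - Thorn - Hadley: 9+12+7+3+9+29 = 69  ← best
The minimum is 69.
One shortest path: Willow → Vale → Fenby → Corby → Spruce → Thorn → Hadley.

69 miles — the minimum one-way total.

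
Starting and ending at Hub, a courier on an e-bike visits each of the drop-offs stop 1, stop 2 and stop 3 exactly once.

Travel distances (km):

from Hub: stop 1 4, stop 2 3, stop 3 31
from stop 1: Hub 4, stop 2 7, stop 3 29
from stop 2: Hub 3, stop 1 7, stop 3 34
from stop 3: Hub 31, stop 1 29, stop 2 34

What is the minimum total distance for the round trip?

There are 3 distinct closed tours to check (reversals are equivalent).
Hub-stop 1-stop 2-stop 3-Hub: 4+7+34+31 = 76
Hub-stop 1-stop 3-stop 2-Hub: 4+29+34+3 = 70
Hub-stop 2-stop 1-stop 3-Hub: 3+7+29+31 = 70
The minimum is 70.
One optimal route: Hub → stop 1 → stop 3 → stop 2 → Hub (or its reverse).

Minimum total distance: 70 km.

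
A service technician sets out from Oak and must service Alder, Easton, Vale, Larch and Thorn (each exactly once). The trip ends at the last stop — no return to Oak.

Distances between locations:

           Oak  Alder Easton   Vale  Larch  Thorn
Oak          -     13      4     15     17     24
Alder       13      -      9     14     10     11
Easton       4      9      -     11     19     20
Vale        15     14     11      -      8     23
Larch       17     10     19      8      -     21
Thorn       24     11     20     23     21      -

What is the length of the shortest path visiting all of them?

44 — the minimum one-way total.

There are 5! = 120 possible orderings.
Oak → Alder → Easton → Vale → Larch → Thorn: 13+9+11+8+21 = 62
Oak → Alder → Easton → Vale → Thorn → Larch: 13+9+11+23+21 = 77
Oak → Alder → Easton → Larch → Vale → Thorn: 13+9+19+8+23 = 72
Oak → Alder → Easton → Larch → Thorn → Vale: 13+9+19+21+23 = 85
Oak → Alder → Easton → Thorn → Vale → Larch: 13+9+20+23+8 = 73
Oak → Alder → Easton → Thorn → Larch → Vale: 13+9+20+21+8 = 71
Oak → Alder → Vale → Easton → Larch → Thorn: 13+14+11+19+21 = 78
Oak → Alder → Vale → Easton → Thorn → Larch: 13+14+11+20+21 = 79
Oak → Alder → Vale → Larch → Easton → Thorn: 13+14+8+19+20 = 74
Oak → Alder → Vale → Larch → Thorn → Easton: 13+14+8+21+20 = 76
Oak → Alder → Vale → Thorn → Easton → Larch: 13+14+23+20+19 = 89
Oak → Alder → Vale → Thorn → Larch → Easton: 13+14+23+21+19 = 90
Oak → Alder → Larch → Easton → Vale → Thorn: 13+10+19+11+23 = 76
Oak → Alder → Larch → Easton → Thorn → Vale: 13+10+19+20+23 = 85
… (106 more)
Oak → Easton → Vale → Larch → Alder → Thorn: 4+11+8+10+11 = 44  ← best
The minimum is 44.
One shortest path: Oak → Easton → Vale → Larch → Alder → Thorn.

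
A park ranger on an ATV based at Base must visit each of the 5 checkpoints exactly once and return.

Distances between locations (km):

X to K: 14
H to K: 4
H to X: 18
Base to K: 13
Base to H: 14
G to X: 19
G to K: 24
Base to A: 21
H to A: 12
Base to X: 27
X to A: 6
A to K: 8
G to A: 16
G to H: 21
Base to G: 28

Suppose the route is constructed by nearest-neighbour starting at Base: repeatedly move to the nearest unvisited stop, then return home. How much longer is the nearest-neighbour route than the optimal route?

The nearest-neighbour route is 3 km longer than optimal.

Base: K=13, H=14, A=21, X=27, G=28 ⇒ K
K: H=4, A=8, X=14, G=24 ⇒ H
H: A=12, X=18, G=21 ⇒ A
A: X=6, G=16 ⇒ X
X: G=19 ⇒ G
NN route Base → K → H → A → X → G → Base costs 82.
Optimal: Base → G → X → A → K → H → Base costs 79 (by enumerating all 60 distinct tours).
Excess = 82 − 79 = 3.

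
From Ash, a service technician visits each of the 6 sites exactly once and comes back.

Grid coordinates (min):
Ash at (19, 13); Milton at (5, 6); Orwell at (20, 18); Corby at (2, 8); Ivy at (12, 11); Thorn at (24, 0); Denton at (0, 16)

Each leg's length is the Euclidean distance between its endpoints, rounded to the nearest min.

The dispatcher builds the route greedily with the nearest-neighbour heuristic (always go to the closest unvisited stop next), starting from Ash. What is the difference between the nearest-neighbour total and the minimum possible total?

5 min longer than the optimal tour.

From Ash: Orwell=5, Ivy=7, Thorn=14, Milton=16, Corby=18, Denton=19 → choose Orwell (5).
From Orwell: Ivy=11, Thorn=18, Milton=19, Denton=20, Corby=21 → choose Ivy (11).
From Ivy: Milton=9, Corby=10, Denton=13, Thorn=16 → choose Milton (9).
From Milton: Corby=4, Denton=11, Thorn=20 → choose Corby (4).
From Corby: Denton=8, Thorn=23 → choose Denton (8).
From Denton: Thorn=29 → choose Thorn (29).
NN route Ash → Orwell → Ivy → Milton → Corby → Denton → Thorn → Ash costs 80.
Optimal: Ash → Orwell → Ivy → Denton → Corby → Milton → Thorn → Ash costs 75 (by enumerating all 360 distinct tours).
Excess = 80 − 75 = 5.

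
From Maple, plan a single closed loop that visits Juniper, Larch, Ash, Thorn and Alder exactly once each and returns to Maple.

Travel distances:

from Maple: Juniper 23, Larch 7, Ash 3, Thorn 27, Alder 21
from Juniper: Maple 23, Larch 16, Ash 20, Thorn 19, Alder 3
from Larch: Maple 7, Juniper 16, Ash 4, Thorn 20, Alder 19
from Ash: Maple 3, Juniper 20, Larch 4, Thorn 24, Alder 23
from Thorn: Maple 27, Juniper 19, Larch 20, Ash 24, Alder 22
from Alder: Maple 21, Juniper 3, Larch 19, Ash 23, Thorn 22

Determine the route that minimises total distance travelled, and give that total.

70 — the shortest possible round trip.

Maple→Juniper→Larch→Ash→Thorn→Alder→Maple: 23+16+4+24+22+21 = 110
Maple→Juniper→Larch→Ash→Alder→Thorn→Maple: 23+16+4+23+22+27 = 115
Maple→Juniper→Larch→Thorn→Ash→Alder→Maple: 23+16+20+24+23+21 = 127
Maple→Juniper→Larch→Thorn→Alder→Ash→Maple: 23+16+20+22+23+3 = 107
Maple→Juniper→Larch→Alder→Ash→Thorn→Maple: 23+16+19+23+24+27 = 132
Maple→Juniper→Larch→Alder→Thorn→Ash→Maple: 23+16+19+22+24+3 = 107
Maple→Juniper→Ash→Larch→Thorn→Alder→Maple: 23+20+4+20+22+21 = 110
Maple→Juniper→Ash→Larch→Alder→Thorn→Maple: 23+20+4+19+22+27 = 115
Maple→Juniper→Ash→Thorn→Larch→Alder→Maple: 23+20+24+20+19+21 = 127
Maple→Juniper→Ash→Thorn→Alder→Larch→Maple: 23+20+24+22+19+7 = 115
Maple→Juniper→Ash→Alder→Larch→Thorn→Maple: 23+20+23+19+20+27 = 132
Maple→Juniper→Ash→Alder→Thorn→Larch→Maple: 23+20+23+22+20+7 = 115
Maple→Juniper→Thorn→Larch→Ash→Alder→Maple: 23+19+20+4+23+21 = 110
Maple→Juniper→Thorn→Larch→Alder→Ash→Maple: 23+19+20+19+23+3 = 107
… (46 more)
Maple→Ash→Larch→Thorn→Juniper→Alder→Maple: 3+4+20+19+3+21 = 70  ← best
The minimum is 70.
One optimal route: Maple → Ash → Larch → Thorn → Juniper → Alder → Maple (or its reverse).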